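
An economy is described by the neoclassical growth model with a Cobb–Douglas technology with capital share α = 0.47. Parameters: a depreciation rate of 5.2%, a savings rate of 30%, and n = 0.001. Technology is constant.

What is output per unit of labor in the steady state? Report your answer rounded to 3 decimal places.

y* ≈ 4.652

Steady state requires s·f(k) = (n + δ)·k, i.e. s·k^α = (n + δ)·k.
Rearranging, k^(1−α) = s / (n + δ).
k^0.53 = 0.30 / (0.001 + 0.052) = 0.30 / 0.053 = 5.6604
k* = 5.6604^(1/0.53) ≈ 26.3309
y* = (k*)^α = 26.3309^0.47 ≈ 4.6518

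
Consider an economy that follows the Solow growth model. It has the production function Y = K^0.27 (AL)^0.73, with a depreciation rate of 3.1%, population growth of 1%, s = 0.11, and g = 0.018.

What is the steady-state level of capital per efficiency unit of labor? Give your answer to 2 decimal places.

Steady state requires s·f(k) = (n + g + δ)·k, i.e. s·k^α = (n + g + δ)·k.
Dividing both sides by k: k^(1−α) = s / (n + g + δ).
k^0.73 = 0.11 / (0.010 + 0.018 + 0.031) = 0.11 / 0.059 = 1.8644
k* = 1.8644^(1/0.73) ≈ 2.3475

k* ≈ 2.35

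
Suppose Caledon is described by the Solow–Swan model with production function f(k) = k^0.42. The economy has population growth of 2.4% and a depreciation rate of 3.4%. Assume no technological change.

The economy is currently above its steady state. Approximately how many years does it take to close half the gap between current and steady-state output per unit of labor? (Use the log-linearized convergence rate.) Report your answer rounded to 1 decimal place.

Near the steady state the convergence rate is λ = (1 − α)(n + δ).
λ = (1 − 0.42) × 0.058 = 0.58 × 0.058 = 0.03364
Half-life = ln 2 / λ = 0.6931 / 0.03364 ≈ 20.60 years

t_½ ≈ 20.6 years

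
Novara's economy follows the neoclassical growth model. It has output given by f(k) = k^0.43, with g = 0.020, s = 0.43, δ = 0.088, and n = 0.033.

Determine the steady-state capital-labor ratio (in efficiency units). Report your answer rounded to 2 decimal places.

k* = 7.07

Steady state requires s·f(k) = (n + g + δ)·k, i.e. s·k^α = (n + g + δ)·k.
Rearranging, k^(1−α) = s / (n + g + δ).
k^0.57 = 0.43 / (0.033 + 0.020 + 0.088) = 0.43 / 0.141 = 3.0496
k* = 3.0496^(1/0.57) ≈ 7.0721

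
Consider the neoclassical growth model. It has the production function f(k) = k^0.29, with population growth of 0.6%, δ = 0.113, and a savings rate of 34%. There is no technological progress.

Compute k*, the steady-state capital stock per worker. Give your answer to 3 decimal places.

k* = 4.387

In steady state, investment equals break-even investment: s·k^α = (n + δ)·k.
Rearranging, k^(1−α) = s / (n + δ).
k^0.71 = 0.34 / (0.006 + 0.113) = 0.34 / 0.119 = 2.8571
k* = 2.8571^(1/0.71) ≈ 4.3868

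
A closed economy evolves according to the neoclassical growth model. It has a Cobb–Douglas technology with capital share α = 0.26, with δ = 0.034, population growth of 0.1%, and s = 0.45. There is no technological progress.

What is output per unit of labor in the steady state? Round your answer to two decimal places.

y* = 2.45

In steady state, investment equals break-even investment: s·k^α = (n + δ)·k.
Dividing both sides by k: k^(1−α) = s / (n + δ).
k^0.74 = 0.45 / (0.001 + 0.034) = 0.45 / 0.035 = 12.8571
k* = 12.8571^(1/0.74) ≈ 31.5386
y* = (k*)^α = 31.5386^0.26 ≈ 2.4530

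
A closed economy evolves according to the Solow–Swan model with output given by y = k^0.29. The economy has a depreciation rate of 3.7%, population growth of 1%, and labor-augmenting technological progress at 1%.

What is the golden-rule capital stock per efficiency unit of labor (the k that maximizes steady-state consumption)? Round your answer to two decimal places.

The golden rule sets f'(k) = n + g + δ, i.e. α·k^(α−1) = n + g + δ.
So k^(1−α) = α / (n + g + δ) = 0.29 / 0.057 = 5.0877.
k_gold = 5.0877^(1/0.71) ≈ 9.8878

k_gold ≈ 9.89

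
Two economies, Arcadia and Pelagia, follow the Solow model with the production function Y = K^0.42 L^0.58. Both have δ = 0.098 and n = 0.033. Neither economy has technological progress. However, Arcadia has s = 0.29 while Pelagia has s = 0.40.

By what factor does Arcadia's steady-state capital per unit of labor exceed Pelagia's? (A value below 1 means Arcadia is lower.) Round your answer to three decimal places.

Steady-state k* = [s/(n + δ)]^(1/(1−α)), so the ratio is [ (s_A/(n + δ)_A) / (s_P/(n + δ)_P) ]^1.7241.
s_A/(n + δ)_A = 0.29/0.131 = 2.2137; s_P/(n + δ)_P = 0.40/0.131 = 3.0534.
Ratio = (2.2137/3.0534)^1.7241 = 0.7250^1.7241 ≈ 0.5744

ratio ≈ 0.574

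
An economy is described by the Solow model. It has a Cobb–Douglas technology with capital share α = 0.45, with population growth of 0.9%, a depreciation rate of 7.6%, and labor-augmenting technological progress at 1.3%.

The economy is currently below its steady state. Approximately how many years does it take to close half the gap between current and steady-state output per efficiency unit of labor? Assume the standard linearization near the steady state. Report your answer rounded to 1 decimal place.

Near the steady state the convergence rate is λ = (1 − α)(n + g + δ).
λ = (1 − 0.45) × 0.098 = 0.55 × 0.098 = 0.0539
Half-life = ln 2 / λ = 0.6931 / 0.0539 ≈ 12.86 years

t_½ ≈ 12.9 years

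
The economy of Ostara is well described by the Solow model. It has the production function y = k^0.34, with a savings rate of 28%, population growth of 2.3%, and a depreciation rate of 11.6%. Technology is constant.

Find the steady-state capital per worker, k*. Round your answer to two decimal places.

k* = 2.89

At the steady state, Δk = 0, so s·k^α = (n + δ)·k.
Rearranging, k^(1−α) = s / (n + δ).
k^0.66 = 0.28 / (0.023 + 0.116) = 0.28 / 0.139 = 2.0144
k* = 2.0144^(1/0.66) ≈ 2.8895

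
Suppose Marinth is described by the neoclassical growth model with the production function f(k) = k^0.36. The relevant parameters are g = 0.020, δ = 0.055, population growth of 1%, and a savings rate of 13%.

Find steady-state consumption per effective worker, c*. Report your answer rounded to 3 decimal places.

c* ≈ 1.105

In steady state, investment equals break-even investment: s·k^α = (n + g + δ)·k.
Rearranging, k^(1−α) = s / (n + g + δ).
k^0.64 = 0.13 / (0.010 + 0.020 + 0.055) = 0.13 / 0.085 = 1.5294
k* = 1.5294^(1/0.64) ≈ 1.9423
y* = (k*)^α = 1.9423^0.36 ≈ 1.2700
c* = (1 − s)·y* = (1 − 0.13) × 1.2700 ≈ 1.1049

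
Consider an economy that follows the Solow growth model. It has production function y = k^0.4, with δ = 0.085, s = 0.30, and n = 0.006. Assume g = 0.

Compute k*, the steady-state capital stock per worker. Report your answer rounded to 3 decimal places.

In steady state, investment equals break-even investment: s·k^α = (n + δ)·k.
Rearranging, k^(1−α) = s / (n + δ).
k^0.6 = 0.30 / (0.006 + 0.085) = 0.30 / 0.091 = 3.2967
k* = 3.2967^(1/0.6) ≈ 7.3024

k* = 7.302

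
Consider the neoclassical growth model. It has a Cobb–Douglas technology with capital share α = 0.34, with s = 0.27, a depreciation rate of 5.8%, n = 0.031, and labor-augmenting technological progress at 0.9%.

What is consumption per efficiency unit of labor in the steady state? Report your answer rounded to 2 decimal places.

In steady state, investment equals break-even investment: s·k^α = (n + g + δ)·k.
Rearranging, k^(1−α) = s / (n + g + δ).
k^0.66 = 0.27 / (0.031 + 0.009 + 0.058) = 0.27 / 0.098 = 2.7551
k* = 2.7551^(1/0.66) ≈ 4.6438
y* = (k*)^α = 4.6438^0.34 ≈ 1.6855
c* = (1 − s)·y* = (1 − 0.27) × 1.6855 ≈ 1.2304

c* = 1.23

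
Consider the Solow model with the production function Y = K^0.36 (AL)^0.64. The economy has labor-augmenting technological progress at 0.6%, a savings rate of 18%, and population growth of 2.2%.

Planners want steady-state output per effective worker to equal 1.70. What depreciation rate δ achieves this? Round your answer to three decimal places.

Steady state requires s·f(k) = (n + g + δ)·k, i.e. s·k^α = (n + g + δ)·k.
Since y* = [s/(n + g + δ)]^(α/(1−α)), we have s/(n + g + δ) = (y*)^((1−α)/α) = 1.70^1.7778 = 2.5686.
Therefore n + g + δ = s / 2.5686 = 0.18 / 2.5686 = 0.0701, so δ = 0.0701 − 0.028 = 0.0421.

δ ≈ 0.042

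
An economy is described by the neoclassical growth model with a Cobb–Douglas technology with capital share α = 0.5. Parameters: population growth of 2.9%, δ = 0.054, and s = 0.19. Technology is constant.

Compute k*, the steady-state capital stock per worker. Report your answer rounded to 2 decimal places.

k* = 5.24

At the steady state, Δk = 0, so s·k^α = (n + δ)·k.
Rearranging, k^(1−α) = s / (n + δ).
k^0.5 = 0.19 / (0.029 + 0.054) = 0.19 / 0.083 = 2.2892
k* = 2.2892^(1/0.5) ≈ 5.2404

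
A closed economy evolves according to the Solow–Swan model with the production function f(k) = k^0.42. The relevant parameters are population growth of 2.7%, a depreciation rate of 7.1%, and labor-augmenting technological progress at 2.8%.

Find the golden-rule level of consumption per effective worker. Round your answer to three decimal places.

c_gold ≈ 1.387

At the golden rule, f'(k) = n + g + δ, so α·k^(α−1) = n + g + δ and k_gold = (α/(n + g + δ))^(1/(1−α)).
k_gold = (0.42/0.126)^(1/0.58) = 3.3333^1.7241 ≈ 7.9705
c_gold = f(k_gold) − (n + g + δ)·k_gold = 2.3912 − 0.126×7.9705 ≈ 1.3869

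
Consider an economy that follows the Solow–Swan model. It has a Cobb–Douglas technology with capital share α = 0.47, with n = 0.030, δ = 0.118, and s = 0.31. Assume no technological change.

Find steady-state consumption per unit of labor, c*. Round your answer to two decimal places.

Steady state requires s·f(k) = (n + δ)·k, i.e. s·k^α = (n + δ)·k.
Dividing both sides by k: k^(1−α) = s / (n + δ).
k^0.53 = 0.31 / (0.030 + 0.118) = 0.31 / 0.148 = 2.0946
k* = 2.0946^(1/0.53) ≈ 4.0351
y* = (k*)^α = 4.0351^0.47 ≈ 1.9264
c* = (1 − s)·y* = (1 − 0.31) × 1.9264 ≈ 1.3292

c* = 1.33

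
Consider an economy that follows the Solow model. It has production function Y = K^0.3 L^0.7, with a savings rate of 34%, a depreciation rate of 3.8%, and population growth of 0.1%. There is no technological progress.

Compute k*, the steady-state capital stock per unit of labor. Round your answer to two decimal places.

k* = 22.05

At the steady state, Δk = 0, so s·k^α = (n + δ)·k.
Rearranging, k^(1−α) = s / (n + δ).
k^0.7 = 0.34 / (0.001 + 0.038) = 0.34 / 0.039 = 8.7179
k* = 8.7179^(1/0.7) ≈ 22.0519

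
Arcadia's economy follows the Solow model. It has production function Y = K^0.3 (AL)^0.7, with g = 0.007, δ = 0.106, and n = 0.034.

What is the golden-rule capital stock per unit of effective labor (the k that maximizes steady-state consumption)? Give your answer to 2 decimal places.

k_gold ≈ 2.77

The golden rule sets f'(k) = n + g + δ, i.e. α·k^(α−1) = n + g + δ.
So k^(1−α) = α / (n + g + δ) = 0.3 / 0.147 = 2.0408.
k_gold = 2.0408^(1/0.7) ≈ 2.7706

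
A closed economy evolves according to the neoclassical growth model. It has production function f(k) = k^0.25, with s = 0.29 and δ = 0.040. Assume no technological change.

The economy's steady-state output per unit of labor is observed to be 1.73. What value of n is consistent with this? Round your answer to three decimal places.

In steady state, investment equals break-even investment: s·k^α = (n + δ)·k.
Since y* = [s/(n + δ)]^(α/(1−α)), we have s/(n + δ) = (y*)^((1−α)/α) = 1.73^3 = 5.1777.
Therefore n + δ = s / 5.1777 = 0.29 / 5.1777 = 0.0560, so n = 0.0560 − 0.040 = 0.0160.

n ≈ 0.016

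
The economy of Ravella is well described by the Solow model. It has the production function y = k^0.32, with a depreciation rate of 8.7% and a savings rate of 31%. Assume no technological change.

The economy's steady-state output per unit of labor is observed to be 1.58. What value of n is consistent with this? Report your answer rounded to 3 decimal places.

Steady state requires s·f(k) = (n + δ)·k, i.e. s·k^α = (n + δ)·k.
Since y* = [s/(n + δ)]^(α/(1−α)), we have s/(n + δ) = (y*)^((1−α)/α) = 1.58^2.125 = 2.6433.
Therefore n + δ = s / 2.6433 = 0.31 / 2.6433 = 0.1173, so n = 0.1173 − 0.087 = 0.0303.

n ≈ 0.030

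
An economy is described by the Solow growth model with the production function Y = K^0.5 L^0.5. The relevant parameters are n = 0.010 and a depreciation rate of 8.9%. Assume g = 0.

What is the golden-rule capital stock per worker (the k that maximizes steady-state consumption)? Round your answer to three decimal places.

k_gold ≈ 25.508

The golden rule sets f'(k) = n + δ, i.e. α·k^(α−1) = n + δ.
So k^(1−α) = α / (n + δ) = 0.5 / 0.099 = 5.0505.
k_gold = 5.0505^(1/0.5) ≈ 25.5076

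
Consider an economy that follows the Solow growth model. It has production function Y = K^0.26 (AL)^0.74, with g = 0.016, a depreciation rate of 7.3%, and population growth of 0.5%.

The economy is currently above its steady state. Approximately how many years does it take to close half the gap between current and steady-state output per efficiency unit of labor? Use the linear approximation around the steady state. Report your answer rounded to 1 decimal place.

t_½ ≈ 10.0 years

Near the steady state the convergence rate is λ = (1 − α)(n + g + δ).
λ = (1 − 0.26) × 0.094 = 0.74 × 0.094 = 0.06956
Half-life = ln 2 / λ = 0.6931 / 0.06956 ≈ 9.96 years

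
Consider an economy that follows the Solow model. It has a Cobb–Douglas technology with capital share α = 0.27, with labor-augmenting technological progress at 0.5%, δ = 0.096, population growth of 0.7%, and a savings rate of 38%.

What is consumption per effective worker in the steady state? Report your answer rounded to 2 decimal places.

In steady state, investment equals break-even investment: s·k^α = (n + g + δ)·k.
Dividing both sides by k: k^(1−α) = s / (n + g + δ).
k^0.73 = 0.38 / (0.007 + 0.005 + 0.096) = 0.38 / 0.108 = 3.5185
k* = 3.5185^(1/0.73) ≈ 5.6032
y* = (k*)^α = 5.6032^0.27 ≈ 1.5925
c* = (1 − s)·y* = (1 − 0.38) × 1.5925 ≈ 0.9874

c* = 0.99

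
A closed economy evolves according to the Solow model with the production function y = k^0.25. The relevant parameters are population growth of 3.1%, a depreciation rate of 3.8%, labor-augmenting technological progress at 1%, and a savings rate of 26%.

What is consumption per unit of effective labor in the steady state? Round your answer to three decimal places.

Steady state requires s·f(k) = (n + g + δ)·k, i.e. s·k^α = (n + g + δ)·k.
Rearranging, k^(1−α) = s / (n + g + δ).
k^0.75 = 0.26 / (0.031 + 0.010 + 0.038) = 0.26 / 0.079 = 3.2911
k* = 3.2911^(1/0.75) ≈ 4.8954
y* = (k*)^α = 4.8954^0.25 ≈ 1.4875
c* = (1 − s)·y* = (1 − 0.26) × 1.4875 ≈ 1.1008

c* ≈ 1.101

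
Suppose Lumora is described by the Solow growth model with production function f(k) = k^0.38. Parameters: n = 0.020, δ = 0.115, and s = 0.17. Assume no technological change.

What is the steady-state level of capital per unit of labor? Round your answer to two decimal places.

In steady state, investment equals break-even investment: s·k^α = (n + δ)·k.
Rearranging, k^(1−α) = s / (n + δ).
k^0.62 = 0.17 / (0.020 + 0.115) = 0.17 / 0.135 = 1.2593
k* = 1.2593^(1/0.62) ≈ 1.4504

k* ≈ 1.45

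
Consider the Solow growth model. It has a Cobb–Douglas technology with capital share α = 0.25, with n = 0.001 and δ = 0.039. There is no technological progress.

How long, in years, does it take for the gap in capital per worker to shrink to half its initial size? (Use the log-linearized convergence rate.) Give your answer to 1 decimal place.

Near the steady state the convergence rate is λ = (1 − α)(n + δ).
λ = (1 − 0.25) × 0.040 = 0.75 × 0.040 = 0.0300
Half-life = ln 2 / λ = 0.6931 / 0.0300 ≈ 23.10 years

half-life ≈ 23.1 years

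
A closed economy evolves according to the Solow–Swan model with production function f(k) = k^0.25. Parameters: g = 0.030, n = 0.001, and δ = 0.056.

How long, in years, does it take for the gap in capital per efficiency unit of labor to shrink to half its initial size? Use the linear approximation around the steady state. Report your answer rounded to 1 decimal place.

Near the steady state the convergence rate is λ = (1 − α)(n + g + δ).
λ = (1 − 0.25) × 0.087 = 0.75 × 0.087 = 0.06525
Half-life = ln 2 / λ = 0.6931 / 0.06525 ≈ 10.62 years

t_½ ≈ 10.6 years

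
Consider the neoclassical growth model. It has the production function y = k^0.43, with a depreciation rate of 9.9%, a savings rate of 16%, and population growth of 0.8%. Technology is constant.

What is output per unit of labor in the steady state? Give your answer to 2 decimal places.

In steady state, investment equals break-even investment: s·k^α = (n + δ)·k.
Rearranging, k^(1−α) = s / (n + δ).
k^0.57 = 0.16 / (0.008 + 0.099) = 0.16 / 0.107 = 1.4953
k* = 1.4953^(1/0.57) ≈ 2.0255
y* = (k*)^α = 2.0255^0.43 ≈ 1.3546

y* = 1.35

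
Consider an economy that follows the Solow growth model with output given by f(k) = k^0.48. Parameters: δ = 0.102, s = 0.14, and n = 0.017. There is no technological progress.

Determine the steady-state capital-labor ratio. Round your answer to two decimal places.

At the steady state, Δk = 0, so s·k^α = (n + δ)·k.
Rearranging, k^(1−α) = s / (n + δ).
k^0.52 = 0.14 / (0.017 + 0.102) = 0.14 / 0.119 = 1.1765
k* = 1.1765^(1/0.52) ≈ 1.3670

k* ≈ 1.37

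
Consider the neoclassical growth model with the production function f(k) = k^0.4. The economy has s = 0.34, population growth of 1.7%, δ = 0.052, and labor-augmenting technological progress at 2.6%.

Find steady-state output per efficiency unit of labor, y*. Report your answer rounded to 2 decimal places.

y* ≈ 2.34

In steady state, investment equals break-even investment: s·k^α = (n + g + δ)·k.
Dividing both sides by k: k^(1−α) = s / (n + g + δ).
k^0.6 = 0.34 / (0.017 + 0.026 + 0.052) = 0.34 / 0.095 = 3.5789
k* = 3.5789^(1/0.6) ≈ 8.3737
y* = (k*)^α = 8.3737^0.4 ≈ 2.3397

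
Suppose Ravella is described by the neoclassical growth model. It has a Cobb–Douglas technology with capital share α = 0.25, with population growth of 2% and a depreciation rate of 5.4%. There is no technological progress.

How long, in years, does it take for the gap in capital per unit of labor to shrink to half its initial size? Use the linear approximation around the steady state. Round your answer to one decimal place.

Near the steady state the convergence rate is λ = (1 − α)(n + δ).
λ = (1 − 0.25) × 0.074 = 0.75 × 0.074 = 0.0555
Half-life = ln 2 / λ = 0.6931 / 0.0555 ≈ 12.49 years

half-life ≈ 12.5 years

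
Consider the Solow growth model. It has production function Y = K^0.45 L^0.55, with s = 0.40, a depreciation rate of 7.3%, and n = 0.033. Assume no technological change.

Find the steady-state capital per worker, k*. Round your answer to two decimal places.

k* ≈ 11.19

Steady state requires s·f(k) = (n + δ)·k, i.e. s·k^α = (n + δ)·k.
Rearranging, k^(1−α) = s / (n + δ).
k^0.55 = 0.40 / (0.033 + 0.073) = 0.40 / 0.106 = 3.7736
k* = 3.7736^(1/0.55) ≈ 11.1853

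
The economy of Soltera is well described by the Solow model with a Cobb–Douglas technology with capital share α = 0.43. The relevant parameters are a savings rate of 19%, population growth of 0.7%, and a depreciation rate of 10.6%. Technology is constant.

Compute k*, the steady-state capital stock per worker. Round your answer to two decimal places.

k* ≈ 2.49

At the steady state, Δk = 0, so s·k^α = (n + δ)·k.
Dividing both sides by k: k^(1−α) = s / (n + δ).
k^0.57 = 0.19 / (0.007 + 0.106) = 0.19 / 0.113 = 1.6814
k* = 1.6814^(1/0.57) ≈ 2.4884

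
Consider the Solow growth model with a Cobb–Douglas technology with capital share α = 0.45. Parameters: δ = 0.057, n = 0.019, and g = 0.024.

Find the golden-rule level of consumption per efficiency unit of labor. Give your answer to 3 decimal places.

c_gold ≈ 1.883

At the golden rule, f'(k) = n + g + δ, so α·k^(α−1) = n + g + δ and k_gold = (α/(n + g + δ))^(1/(1−α)).
k_gold = (0.45/0.100)^(1/0.55) = 4.5000^1.8182 ≈ 15.4053
c_gold = f(k_gold) − (n + g + δ)·k_gold = 3.4234 − 0.100×15.4053 ≈ 1.8829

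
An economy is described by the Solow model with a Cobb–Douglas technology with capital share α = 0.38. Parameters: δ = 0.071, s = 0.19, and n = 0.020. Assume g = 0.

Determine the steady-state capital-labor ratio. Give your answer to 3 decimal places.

k* = 3.278

At the steady state, Δk = 0, so s·k^α = (n + δ)·k.
Rearranging, k^(1−α) = s / (n + δ).
k^0.62 = 0.19 / (0.020 + 0.071) = 0.19 / 0.091 = 2.0879
k* = 2.0879^(1/0.62) ≈ 3.2784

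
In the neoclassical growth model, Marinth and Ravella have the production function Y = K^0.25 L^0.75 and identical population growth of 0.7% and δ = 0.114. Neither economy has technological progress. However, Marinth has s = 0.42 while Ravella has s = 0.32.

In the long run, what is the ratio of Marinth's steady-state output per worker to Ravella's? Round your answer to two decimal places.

Steady-state y* = [s/(n + δ)]^(α/(1−α)), so the ratio is [ (s_M/(n + δ)_M) / (s_R/(n + δ)_R) ]^0.3333.
s_M/(n + δ)_M = 0.42/0.121 = 3.4711; s_R/(n + δ)_R = 0.32/0.121 = 2.6446.
Ratio = (3.4711/2.6446)^0.3333 = 1.3125^0.3333 ≈ 1.0949

ratio ≈ 1.09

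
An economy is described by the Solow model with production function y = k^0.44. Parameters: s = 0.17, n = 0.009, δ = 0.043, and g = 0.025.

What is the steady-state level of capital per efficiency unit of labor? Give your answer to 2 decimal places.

k* ≈ 4.11

Steady state requires s·f(k) = (n + g + δ)·k, i.e. s·k^α = (n + g + δ)·k.
Rearranging, k^(1−α) = s / (n + g + δ).
k^0.56 = 0.17 / (0.009 + 0.025 + 0.043) = 0.17 / 0.077 = 2.2078
k* = 2.2078^(1/0.56) ≈ 4.1135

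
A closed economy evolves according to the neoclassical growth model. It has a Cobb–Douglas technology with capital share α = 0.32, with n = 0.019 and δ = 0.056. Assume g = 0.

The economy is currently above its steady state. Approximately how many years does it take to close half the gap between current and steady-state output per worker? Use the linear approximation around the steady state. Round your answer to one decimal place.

Near the steady state the convergence rate is λ = (1 − α)(n + δ).
λ = (1 − 0.32) × 0.075 = 0.68 × 0.075 = 0.0510
Half-life = ln 2 / λ = 0.6931 / 0.0510 ≈ 13.59 years

about 13.6 years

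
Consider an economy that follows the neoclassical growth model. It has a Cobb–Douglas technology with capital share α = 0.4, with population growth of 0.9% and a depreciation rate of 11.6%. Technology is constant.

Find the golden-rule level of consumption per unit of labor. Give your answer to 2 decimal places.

At the golden rule, f'(k) = n + δ, so α·k^(α−1) = n + δ and k_gold = (α/(n + δ))^(1/(1−α)).
k_gold = (0.4/0.125)^(1/0.6) = 3.2000^1.6667 ≈ 6.9492
c_gold = f(k_gold) − (n + δ)·k_gold = 2.1716 − 0.125×6.9492 ≈ 1.3030

c_gold ≈ 1.30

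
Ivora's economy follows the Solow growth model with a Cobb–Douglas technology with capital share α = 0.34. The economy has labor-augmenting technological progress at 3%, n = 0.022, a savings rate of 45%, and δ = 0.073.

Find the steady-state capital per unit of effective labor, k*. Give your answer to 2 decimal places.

k* = 6.96

Steady state requires s·f(k) = (n + g + δ)·k, i.e. s·k^α = (n + g + δ)·k.
Dividing both sides by k: k^(1−α) = s / (n + g + δ).
k^0.66 = 0.45 / (0.022 + 0.030 + 0.073) = 0.45 / 0.125 = 3.6000
k* = 3.6000^(1/0.66) ≈ 6.9644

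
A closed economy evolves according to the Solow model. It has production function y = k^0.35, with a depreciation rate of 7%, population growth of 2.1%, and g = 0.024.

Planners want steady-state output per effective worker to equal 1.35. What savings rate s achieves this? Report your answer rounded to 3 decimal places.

s ≈ 0.201

In steady state, investment equals break-even investment: s·k^α = (n + g + δ)·k.
Since y* = [s/(n + g + δ)]^(α/(1−α)), we have s/(n + g + δ) = (y*)^((1−α)/α) = 1.35^1.8571 = 1.7460.
Therefore s = 1.7460 × (n + g + δ) = 1.7460 × 0.115 = 0.2008.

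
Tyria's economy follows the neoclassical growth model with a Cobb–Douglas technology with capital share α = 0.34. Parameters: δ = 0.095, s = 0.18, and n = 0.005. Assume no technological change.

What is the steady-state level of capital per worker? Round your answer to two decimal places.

k* ≈ 2.44

At the steady state, Δk = 0, so s·k^α = (n + δ)·k.
Rearranging, k^(1−α) = s / (n + δ).
k^0.66 = 0.18 / (0.005 + 0.095) = 0.18 / 0.100 = 1.8000
k* = 1.8000^(1/0.66) ≈ 2.4366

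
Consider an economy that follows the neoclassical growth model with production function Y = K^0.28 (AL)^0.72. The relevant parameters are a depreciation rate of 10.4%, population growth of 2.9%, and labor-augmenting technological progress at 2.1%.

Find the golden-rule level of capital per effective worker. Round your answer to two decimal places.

k_gold ≈ 2.29

The golden rule sets f'(k) = n + g + δ, i.e. α·k^(α−1) = n + g + δ.
So k^(1−α) = α / (n + g + δ) = 0.28 / 0.154 = 1.8182.
k_gold = 1.8182^(1/0.72) ≈ 2.2941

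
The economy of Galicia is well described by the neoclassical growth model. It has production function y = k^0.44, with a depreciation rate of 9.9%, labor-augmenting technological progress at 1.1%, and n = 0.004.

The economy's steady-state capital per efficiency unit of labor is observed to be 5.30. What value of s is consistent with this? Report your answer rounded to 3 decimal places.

Steady state requires s·f(k) = (n + g + δ)·k, i.e. s·k^α = (n + g + δ)·k.
So s / (n + g + δ) = (k*)^(1−α) = 5.30^0.56 = 2.5445.
Therefore s = 2.5445 × (n + g + δ) = 2.5445 × 0.114 = 0.2901.

s ≈ 0.290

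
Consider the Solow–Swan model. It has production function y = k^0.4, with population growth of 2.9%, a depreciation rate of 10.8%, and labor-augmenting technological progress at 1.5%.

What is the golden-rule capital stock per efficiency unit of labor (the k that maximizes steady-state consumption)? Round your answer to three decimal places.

The golden rule sets f'(k) = n + g + δ, i.e. α·k^(α−1) = n + g + δ.
So k^(1−α) = α / (n + g + δ) = 0.4 / 0.152 = 2.6316.
k_gold = 2.6316^(1/0.6) ≈ 5.0161

k_gold ≈ 5.016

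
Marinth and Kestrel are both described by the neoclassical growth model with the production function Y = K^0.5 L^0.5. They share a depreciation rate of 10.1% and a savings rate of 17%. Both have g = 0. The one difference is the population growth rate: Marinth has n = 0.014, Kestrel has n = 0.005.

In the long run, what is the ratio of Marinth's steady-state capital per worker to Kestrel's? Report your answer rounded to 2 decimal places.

Steady-state k* = [s/(n + δ)]^(1/(1−α)), so the ratio is [ (s_M/(n + δ)_M) / (s_K/(n + δ)_K) ]^2.
s_M/(n + δ)_M = 0.17/0.115 = 1.4783; s_K/(n + δ)_K = 0.17/0.106 = 1.6038.
Ratio = (1.4783/1.6038)^2 = 0.9217^2 ≈ 0.8495

ratio ≈ 0.85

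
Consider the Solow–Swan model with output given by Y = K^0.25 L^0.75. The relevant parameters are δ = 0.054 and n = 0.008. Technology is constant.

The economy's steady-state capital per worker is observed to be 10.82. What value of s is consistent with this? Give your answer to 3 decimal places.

s ≈ 0.370

Steady state requires s·f(k) = (n + δ)·k, i.e. s·k^α = (n + δ)·k.
So s / (n + δ) = (k*)^(1−α) = 10.82^0.75 = 5.9658.
Therefore s = 5.9658 × (n + δ) = 5.9658 × 0.062 = 0.3699.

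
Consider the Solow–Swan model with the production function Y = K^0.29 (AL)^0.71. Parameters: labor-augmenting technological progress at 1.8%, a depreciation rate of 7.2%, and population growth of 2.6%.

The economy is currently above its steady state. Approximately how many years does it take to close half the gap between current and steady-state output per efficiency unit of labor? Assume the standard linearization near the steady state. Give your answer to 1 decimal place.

Near the steady state the convergence rate is λ = (1 − α)(n + g + δ).
λ = (1 − 0.29) × 0.116 = 0.71 × 0.116 = 0.08236
Half-life = ln 2 / λ = 0.6931 / 0.08236 ≈ 8.42 years

t_½ ≈ 8.4 years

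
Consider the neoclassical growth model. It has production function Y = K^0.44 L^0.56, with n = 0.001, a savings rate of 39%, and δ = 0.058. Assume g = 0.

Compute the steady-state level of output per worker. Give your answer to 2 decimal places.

y* ≈ 4.41

Steady state requires s·f(k) = (n + δ)·k, i.e. s·k^α = (n + δ)·k.
Dividing both sides by k: k^(1−α) = s / (n + δ).
k^0.56 = 0.39 / (0.001 + 0.058) = 0.39 / 0.059 = 6.6102
k* = 6.6102^(1/0.56) ≈ 29.1520
y* = (k*)^α = 29.1520^0.44 ≈ 4.4102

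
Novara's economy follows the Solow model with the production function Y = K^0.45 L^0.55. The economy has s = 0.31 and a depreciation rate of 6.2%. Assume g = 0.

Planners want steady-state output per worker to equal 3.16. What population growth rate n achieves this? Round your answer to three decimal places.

n ≈ 0.014

At the steady state, Δk = 0, so s·k^α = (n + δ)·k.
Since y* = [s/(n + δ)]^(α/(1−α)), we have s/(n + δ) = (y*)^((1−α)/α) = 3.16^1.2222 = 4.0805.
Therefore n + δ = s / 4.0805 = 0.31 / 4.0805 = 0.0760, so n = 0.0760 − 0.062 = 0.0140.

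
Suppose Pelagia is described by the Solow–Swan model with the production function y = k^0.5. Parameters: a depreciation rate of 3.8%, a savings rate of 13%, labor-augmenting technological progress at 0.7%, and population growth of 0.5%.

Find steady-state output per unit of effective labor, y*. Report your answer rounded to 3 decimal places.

y* ≈ 2.600

Steady state requires s·f(k) = (n + g + δ)·k, i.e. s·k^α = (n + g + δ)·k.
Dividing both sides by k: k^(1−α) = s / (n + g + δ).
k^0.5 = 0.13 / (0.005 + 0.007 + 0.038) = 0.13 / 0.050 = 2.6000
k* = 2.6000^(1/0.5) ≈ 6.7600
y* = (k*)^α = 6.7600^0.5 ≈ 2.6000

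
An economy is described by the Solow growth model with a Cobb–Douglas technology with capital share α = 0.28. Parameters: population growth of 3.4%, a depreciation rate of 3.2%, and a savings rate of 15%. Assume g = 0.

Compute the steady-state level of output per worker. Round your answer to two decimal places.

Steady state requires s·f(k) = (n + δ)·k, i.e. s·k^α = (n + δ)·k.
Dividing both sides by k: k^(1−α) = s / (n + δ).
k^0.72 = 0.15 / (0.034 + 0.032) = 0.15 / 0.066 = 2.2727
k* = 2.2727^(1/0.72) ≈ 3.1275
y* = (k*)^α = 3.1275^0.28 ≈ 1.3761

y* ≈ 1.38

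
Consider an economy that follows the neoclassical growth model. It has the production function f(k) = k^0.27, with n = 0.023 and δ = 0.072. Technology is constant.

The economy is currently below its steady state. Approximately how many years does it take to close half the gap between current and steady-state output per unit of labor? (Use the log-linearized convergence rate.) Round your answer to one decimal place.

Near the steady state the convergence rate is λ = (1 − α)(n + δ).
λ = (1 − 0.27) × 0.095 = 0.73 × 0.095 = 0.06935
Half-life = ln 2 / λ = 0.6931 / 0.06935 ≈ 9.99 years

t_½ ≈ 10.0 years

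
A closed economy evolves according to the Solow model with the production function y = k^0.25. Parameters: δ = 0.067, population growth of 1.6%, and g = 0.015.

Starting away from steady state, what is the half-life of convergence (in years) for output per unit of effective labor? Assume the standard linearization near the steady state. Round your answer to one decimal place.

half-life ≈ 9.4 years

Near the steady state the convergence rate is λ = (1 − α)(n + g + δ).
λ = (1 − 0.25) × 0.098 = 0.75 × 0.098 = 0.0735
Half-life = ln 2 / λ = 0.6931 / 0.0735 ≈ 9.43 years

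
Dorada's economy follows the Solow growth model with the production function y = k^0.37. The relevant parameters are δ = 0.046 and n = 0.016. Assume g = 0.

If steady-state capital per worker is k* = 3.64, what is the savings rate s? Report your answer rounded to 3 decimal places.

Steady state requires s·f(k) = (n + δ)·k, i.e. s·k^α = (n + δ)·k.
So s / (n + δ) = (k*)^(1−α) = 3.64^0.63 = 2.2568.
Therefore s = 2.2568 × (n + δ) = 2.2568 × 0.062 = 0.1399.

s ≈ 0.140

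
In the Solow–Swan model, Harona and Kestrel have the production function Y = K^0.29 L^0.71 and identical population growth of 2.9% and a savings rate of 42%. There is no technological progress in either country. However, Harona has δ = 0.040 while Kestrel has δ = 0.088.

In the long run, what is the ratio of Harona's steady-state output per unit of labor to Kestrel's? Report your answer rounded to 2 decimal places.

y*_H / y*_K ≈ 1.24

Steady-state y* = [s/(n + δ)]^(α/(1−α)), so the ratio is [ (s_H/(n + δ)_H) / (s_K/(n + δ)_K) ]^0.4085.
s_H/(n + δ)_H = 0.42/0.069 = 6.0870; s_K/(n + δ)_K = 0.42/0.117 = 3.5897.
Ratio = (6.0870/3.5897)^0.4085 = 1.6957^0.4085 ≈ 1.2408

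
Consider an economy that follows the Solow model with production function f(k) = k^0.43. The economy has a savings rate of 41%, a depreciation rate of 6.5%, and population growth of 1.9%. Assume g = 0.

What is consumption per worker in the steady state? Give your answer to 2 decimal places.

c* ≈ 1.95

In steady state, investment equals break-even investment: s·k^α = (n + δ)·k.
Dividing both sides by k: k^(1−α) = s / (n + δ).
k^0.57 = 0.41 / (0.019 + 0.065) = 0.41 / 0.084 = 4.8810
k* = 4.8810^(1/0.57) ≈ 16.1402
y* = (k*)^α = 16.1402^0.43 ≈ 3.3067
c* = (1 − s)·y* = (1 − 0.41) × 3.3067 ≈ 1.9510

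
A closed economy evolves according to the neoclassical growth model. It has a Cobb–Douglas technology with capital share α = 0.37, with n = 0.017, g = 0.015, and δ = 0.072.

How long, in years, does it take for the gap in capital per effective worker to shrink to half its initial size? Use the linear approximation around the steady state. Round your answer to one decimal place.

Near the steady state the convergence rate is λ = (1 − α)(n + g + δ).
λ = (1 − 0.37) × 0.104 = 0.63 × 0.104 = 0.06552
Half-life = ln 2 / λ = 0.6931 / 0.06552 ≈ 10.58 years

about 10.6 years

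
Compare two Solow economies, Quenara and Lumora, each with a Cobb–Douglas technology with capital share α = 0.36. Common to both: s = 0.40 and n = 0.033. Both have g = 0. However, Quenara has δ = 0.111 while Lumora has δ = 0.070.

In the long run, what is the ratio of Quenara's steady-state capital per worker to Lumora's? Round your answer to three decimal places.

Steady-state k* = [s/(n + δ)]^(1/(1−α)), so the ratio is [ (s_Q/(n + δ)_Q) / (s_L/(n + δ)_L) ]^1.5625.
s_Q/(n + δ)_Q = 0.40/0.144 = 2.7778; s_L/(n + δ)_L = 0.40/0.103 = 3.8835.
Ratio = (2.7778/3.8835)^1.5625 = 0.7153^1.5625 ≈ 0.5924

ratio ≈ 0.592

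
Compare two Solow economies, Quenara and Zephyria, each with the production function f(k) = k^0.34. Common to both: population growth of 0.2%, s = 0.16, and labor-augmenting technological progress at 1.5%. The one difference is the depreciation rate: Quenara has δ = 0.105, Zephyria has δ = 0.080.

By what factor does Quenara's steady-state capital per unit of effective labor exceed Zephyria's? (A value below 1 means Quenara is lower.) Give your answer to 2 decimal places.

ratio ≈ 0.71

Steady-state k* = [s/(n + g + δ)]^(1/(1−α)), so the ratio is [ (s_Q/(n + g + δ)_Q) / (s_Z/(n + g + δ)_Z) ]^1.5152.
s_Q/(n + g + δ)_Q = 0.16/0.122 = 1.3115; s_Z/(n + g + δ)_Z = 0.16/0.097 = 1.6495.
Ratio = (1.3115/1.6495)^1.5152 = 0.7951^1.5152 ≈ 0.7065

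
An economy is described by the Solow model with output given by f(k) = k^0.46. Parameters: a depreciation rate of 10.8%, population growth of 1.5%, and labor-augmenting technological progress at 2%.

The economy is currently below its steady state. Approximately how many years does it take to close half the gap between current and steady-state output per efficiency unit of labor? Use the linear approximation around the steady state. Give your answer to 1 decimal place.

Near the steady state the convergence rate is λ = (1 − α)(n + g + δ).
λ = (1 − 0.46) × 0.143 = 0.54 × 0.143 = 0.07722
Half-life = ln 2 / λ = 0.6931 / 0.07722 ≈ 8.98 years

about 9.0 years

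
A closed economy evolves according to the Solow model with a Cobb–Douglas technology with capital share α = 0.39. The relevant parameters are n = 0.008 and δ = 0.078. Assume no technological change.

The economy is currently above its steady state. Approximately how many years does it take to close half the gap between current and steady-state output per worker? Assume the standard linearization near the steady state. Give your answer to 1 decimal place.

t_½ ≈ 13.2 years

Near the steady state the convergence rate is λ = (1 − α)(n + δ).
λ = (1 − 0.39) × 0.086 = 0.61 × 0.086 = 0.05246
Half-life = ln 2 / λ = 0.6931 / 0.05246 ≈ 13.21 years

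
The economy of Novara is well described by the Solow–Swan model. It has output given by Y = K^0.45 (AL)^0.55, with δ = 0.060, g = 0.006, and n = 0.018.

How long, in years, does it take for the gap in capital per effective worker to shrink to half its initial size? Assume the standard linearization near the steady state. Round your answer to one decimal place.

Near the steady state the convergence rate is λ = (1 − α)(n + g + δ).
λ = (1 − 0.45) × 0.084 = 0.55 × 0.084 = 0.0462
Half-life = ln 2 / λ = 0.6931 / 0.0462 ≈ 15.00 years

about 15.0 years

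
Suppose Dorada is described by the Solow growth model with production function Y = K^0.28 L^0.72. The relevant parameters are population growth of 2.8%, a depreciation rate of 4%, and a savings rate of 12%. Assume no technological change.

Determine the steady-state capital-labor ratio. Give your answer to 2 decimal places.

k* ≈ 2.20

Steady state requires s·f(k) = (n + δ)·k, i.e. s·k^α = (n + δ)·k.
Rearranging, k^(1−α) = s / (n + δ).
k^0.72 = 0.12 / (0.028 + 0.040) = 0.12 / 0.068 = 1.7647
k* = 1.7647^(1/0.72) ≈ 2.2009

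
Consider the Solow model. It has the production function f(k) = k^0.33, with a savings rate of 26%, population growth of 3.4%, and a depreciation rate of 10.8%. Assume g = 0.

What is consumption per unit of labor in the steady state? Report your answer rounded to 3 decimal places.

Steady state requires s·f(k) = (n + δ)·k, i.e. s·k^α = (n + δ)·k.
Rearranging, k^(1−α) = s / (n + δ).
k^0.67 = 0.26 / (0.034 + 0.108) = 0.26 / 0.142 = 1.8310
k* = 1.8310^(1/0.67) ≈ 2.4664
y* = (k*)^α = 2.4664^0.33 ≈ 1.3470
c* = (1 − s)·y* = (1 − 0.26) × 1.3470 ≈ 0.9968

c* = 0.997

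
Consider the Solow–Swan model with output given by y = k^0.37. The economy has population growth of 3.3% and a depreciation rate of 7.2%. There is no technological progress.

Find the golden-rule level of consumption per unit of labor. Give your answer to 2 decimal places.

c_gold ≈ 1.32

At the golden rule, f'(k) = n + δ, so α·k^(α−1) = n + δ and k_gold = (α/(n + δ))^(1/(1−α)).
k_gold = (0.37/0.105)^(1/0.63) = 3.5238^1.5873 ≈ 7.3836
c_gold = f(k_gold) − (n + δ)·k_gold = 2.0954 − 0.105×7.3836 ≈ 1.3201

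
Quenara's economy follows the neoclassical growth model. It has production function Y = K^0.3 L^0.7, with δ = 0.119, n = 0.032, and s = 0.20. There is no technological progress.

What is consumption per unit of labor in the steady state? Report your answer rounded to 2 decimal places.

Steady state requires s·f(k) = (n + δ)·k, i.e. s·k^α = (n + δ)·k.
Rearranging, k^(1−α) = s / (n + δ).
k^0.7 = 0.20 / (0.032 + 0.119) = 0.20 / 0.151 = 1.3245
k* = 1.3245^(1/0.7) ≈ 1.4940
y* = (k*)^α = 1.4940^0.3 ≈ 1.1280
c* = (1 − s)·y* = (1 − 0.20) × 1.1280 ≈ 0.9024

c* = 0.90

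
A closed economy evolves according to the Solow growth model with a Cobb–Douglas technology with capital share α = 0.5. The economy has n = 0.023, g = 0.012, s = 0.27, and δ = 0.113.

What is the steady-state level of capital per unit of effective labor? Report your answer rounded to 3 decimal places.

At the steady state, Δk = 0, so s·k^α = (n + g + δ)·k.
Rearranging, k^(1−α) = s / (n + g + δ).
k^0.5 = 0.27 / (0.023 + 0.012 + 0.113) = 0.27 / 0.148 = 1.8243
k* = 1.8243^(1/0.5) ≈ 3.3281

k* ≈ 3.328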